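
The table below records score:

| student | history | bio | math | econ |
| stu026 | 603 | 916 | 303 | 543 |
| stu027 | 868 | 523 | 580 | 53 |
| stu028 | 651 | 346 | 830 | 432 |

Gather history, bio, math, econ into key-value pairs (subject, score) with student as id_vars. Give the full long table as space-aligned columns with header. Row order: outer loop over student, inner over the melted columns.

Each (student, column) pair becomes one row: 3 × 4 = 12 rows.
For example, (stu026, history) → score=603.

student  subject  score
stu026   history  603  
stu026   bio      916  
stu026   math     303  
stu026   econ     543  
stu027   history  868  
stu027   bio      523  
stu027   math     580  
stu027   econ     53   
stu028   history  651  
stu028   bio      346  
stu028   math     830  
stu028   econ     432  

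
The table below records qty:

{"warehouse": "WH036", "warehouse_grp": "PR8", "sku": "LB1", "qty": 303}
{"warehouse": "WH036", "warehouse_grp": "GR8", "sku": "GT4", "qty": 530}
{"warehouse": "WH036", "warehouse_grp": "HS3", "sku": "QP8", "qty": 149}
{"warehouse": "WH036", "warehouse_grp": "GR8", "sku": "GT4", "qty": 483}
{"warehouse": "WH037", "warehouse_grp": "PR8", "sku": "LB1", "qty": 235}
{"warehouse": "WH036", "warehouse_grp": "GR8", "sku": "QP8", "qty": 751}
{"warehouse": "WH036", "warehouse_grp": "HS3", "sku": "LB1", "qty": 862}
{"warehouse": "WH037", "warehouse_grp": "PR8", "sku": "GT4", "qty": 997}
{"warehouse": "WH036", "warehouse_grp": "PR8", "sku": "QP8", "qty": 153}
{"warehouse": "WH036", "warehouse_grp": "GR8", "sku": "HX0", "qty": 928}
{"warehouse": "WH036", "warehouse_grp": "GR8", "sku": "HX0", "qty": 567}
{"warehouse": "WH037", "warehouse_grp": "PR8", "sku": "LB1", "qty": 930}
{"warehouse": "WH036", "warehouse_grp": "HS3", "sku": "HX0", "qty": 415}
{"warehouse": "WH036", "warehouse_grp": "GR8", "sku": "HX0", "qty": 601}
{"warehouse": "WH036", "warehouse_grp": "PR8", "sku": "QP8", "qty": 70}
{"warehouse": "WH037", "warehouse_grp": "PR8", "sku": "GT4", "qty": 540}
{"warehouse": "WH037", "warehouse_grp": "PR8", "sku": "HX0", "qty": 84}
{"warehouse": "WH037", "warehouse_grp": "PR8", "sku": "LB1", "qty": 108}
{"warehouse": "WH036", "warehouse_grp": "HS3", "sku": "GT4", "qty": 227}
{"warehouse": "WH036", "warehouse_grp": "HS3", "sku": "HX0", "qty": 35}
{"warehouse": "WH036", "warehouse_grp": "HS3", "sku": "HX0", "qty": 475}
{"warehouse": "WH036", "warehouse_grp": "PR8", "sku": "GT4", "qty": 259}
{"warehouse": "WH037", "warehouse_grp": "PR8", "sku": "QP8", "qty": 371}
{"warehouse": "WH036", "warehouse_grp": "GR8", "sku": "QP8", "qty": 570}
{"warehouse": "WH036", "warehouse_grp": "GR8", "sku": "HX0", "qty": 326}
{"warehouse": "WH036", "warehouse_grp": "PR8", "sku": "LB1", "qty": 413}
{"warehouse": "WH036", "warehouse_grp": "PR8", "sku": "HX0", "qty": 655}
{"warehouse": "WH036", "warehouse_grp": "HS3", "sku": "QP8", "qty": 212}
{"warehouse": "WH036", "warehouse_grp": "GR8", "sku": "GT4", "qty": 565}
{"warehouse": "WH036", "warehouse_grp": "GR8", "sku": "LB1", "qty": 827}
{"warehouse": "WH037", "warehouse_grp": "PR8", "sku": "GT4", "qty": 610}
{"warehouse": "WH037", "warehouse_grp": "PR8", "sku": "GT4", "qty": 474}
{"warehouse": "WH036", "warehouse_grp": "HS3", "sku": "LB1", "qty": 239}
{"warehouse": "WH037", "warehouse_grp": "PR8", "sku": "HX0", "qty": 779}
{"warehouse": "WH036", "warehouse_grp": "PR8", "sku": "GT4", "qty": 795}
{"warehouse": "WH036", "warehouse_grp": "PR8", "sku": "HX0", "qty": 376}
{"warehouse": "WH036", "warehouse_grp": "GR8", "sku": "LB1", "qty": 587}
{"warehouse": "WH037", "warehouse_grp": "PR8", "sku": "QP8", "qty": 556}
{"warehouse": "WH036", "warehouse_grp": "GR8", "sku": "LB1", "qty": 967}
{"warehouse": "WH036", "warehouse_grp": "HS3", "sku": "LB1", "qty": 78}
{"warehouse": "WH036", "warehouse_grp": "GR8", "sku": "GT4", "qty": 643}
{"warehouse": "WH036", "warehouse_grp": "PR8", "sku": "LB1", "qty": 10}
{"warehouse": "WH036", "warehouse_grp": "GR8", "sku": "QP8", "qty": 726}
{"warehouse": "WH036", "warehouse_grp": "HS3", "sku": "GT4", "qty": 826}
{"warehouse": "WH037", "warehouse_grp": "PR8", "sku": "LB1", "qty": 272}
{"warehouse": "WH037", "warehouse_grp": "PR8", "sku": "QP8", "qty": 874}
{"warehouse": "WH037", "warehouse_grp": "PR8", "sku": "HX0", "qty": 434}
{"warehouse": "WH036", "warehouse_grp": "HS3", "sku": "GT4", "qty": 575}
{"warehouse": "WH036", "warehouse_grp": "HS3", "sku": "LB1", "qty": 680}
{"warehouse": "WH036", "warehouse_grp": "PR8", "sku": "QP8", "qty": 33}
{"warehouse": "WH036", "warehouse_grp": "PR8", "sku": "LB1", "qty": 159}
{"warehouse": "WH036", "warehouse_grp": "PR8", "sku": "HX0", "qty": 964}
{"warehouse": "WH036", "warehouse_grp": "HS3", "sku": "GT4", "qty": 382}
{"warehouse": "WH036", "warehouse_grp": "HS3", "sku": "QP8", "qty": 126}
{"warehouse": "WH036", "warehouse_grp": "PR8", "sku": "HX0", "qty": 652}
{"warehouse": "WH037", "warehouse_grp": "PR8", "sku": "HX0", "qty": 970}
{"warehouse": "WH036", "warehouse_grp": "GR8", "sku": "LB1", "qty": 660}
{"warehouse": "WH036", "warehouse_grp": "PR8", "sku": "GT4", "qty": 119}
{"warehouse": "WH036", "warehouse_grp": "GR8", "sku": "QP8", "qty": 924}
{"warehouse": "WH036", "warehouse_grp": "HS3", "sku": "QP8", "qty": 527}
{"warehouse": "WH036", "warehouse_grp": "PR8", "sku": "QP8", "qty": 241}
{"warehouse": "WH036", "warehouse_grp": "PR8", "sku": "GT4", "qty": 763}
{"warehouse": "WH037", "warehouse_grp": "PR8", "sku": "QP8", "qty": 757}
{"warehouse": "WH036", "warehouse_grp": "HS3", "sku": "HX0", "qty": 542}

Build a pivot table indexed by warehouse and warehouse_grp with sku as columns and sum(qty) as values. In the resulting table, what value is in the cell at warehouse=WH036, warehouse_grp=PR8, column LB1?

Rows with warehouse=WH036, warehouse_grp=PR8 and sku=LB1: qty values are 303, 413, 10, 159.
303 + 413 + 10 + 159 = 885.

885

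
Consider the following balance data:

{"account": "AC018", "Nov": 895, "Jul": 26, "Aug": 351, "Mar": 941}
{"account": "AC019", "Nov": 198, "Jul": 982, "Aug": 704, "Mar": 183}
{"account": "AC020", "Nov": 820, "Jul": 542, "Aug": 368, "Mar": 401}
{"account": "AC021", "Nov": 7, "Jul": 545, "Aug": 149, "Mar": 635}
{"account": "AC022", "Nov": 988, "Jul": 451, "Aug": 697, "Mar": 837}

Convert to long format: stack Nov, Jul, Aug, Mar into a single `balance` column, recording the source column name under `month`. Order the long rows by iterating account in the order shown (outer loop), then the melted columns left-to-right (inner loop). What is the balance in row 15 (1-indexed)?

149

20 rows total (5 × 4). Row 15: index ⌊(15-1)/4⌋ = 3 into account → AC021; (15-1) mod 4 = 2 into the melted columns → Aug.
So row 15 is (AC021, Aug, 149); balance = 149.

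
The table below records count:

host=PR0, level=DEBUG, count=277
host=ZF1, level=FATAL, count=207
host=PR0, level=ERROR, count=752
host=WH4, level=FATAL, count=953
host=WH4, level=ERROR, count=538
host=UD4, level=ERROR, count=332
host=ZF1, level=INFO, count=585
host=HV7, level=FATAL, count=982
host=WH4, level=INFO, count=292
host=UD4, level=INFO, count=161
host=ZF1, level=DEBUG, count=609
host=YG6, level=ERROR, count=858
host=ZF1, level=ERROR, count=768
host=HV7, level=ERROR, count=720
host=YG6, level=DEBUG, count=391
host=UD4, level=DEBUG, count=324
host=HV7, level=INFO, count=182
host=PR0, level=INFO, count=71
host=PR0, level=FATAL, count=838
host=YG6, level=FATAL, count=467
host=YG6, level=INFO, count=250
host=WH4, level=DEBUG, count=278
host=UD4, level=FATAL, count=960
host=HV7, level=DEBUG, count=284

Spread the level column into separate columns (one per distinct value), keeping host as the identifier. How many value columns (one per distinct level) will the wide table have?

4

4 distinct level values: FATAL, INFO, DEBUG, ERROR.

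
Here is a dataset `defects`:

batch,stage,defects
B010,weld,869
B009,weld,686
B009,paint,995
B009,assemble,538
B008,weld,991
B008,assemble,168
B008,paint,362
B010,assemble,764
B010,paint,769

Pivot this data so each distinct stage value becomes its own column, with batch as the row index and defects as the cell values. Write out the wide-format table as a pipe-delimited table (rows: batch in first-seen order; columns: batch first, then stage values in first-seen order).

Columns: batch plus the 3 distinct stage values (weld, paint, assemble).
For example, row B010 column weld takes defects=869 from the long row (B010, weld).

| batch | weld | paint | assemble |
| B010 | 869 | 769 | 764 |
| B009 | 686 | 995 | 538 |
| B008 | 991 | 362 | 168 |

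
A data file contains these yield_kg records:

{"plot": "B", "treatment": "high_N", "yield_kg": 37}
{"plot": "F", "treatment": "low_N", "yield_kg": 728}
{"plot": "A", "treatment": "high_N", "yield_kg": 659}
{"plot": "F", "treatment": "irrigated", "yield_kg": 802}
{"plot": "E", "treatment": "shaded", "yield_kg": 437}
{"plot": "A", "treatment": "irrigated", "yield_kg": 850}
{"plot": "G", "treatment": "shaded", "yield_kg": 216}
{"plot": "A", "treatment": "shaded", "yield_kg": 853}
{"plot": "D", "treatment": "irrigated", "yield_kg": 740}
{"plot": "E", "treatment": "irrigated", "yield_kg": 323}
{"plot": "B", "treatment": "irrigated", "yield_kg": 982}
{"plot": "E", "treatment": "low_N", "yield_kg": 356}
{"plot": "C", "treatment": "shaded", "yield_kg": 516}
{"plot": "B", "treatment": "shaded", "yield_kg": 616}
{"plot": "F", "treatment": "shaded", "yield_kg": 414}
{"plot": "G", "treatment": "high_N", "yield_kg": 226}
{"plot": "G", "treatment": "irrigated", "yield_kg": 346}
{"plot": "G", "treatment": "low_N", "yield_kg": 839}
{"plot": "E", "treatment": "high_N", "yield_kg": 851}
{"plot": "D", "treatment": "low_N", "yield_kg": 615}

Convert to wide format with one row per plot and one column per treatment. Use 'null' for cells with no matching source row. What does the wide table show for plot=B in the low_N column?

null

No long-format row has plot=B and treatment=low_N, so the cell is null.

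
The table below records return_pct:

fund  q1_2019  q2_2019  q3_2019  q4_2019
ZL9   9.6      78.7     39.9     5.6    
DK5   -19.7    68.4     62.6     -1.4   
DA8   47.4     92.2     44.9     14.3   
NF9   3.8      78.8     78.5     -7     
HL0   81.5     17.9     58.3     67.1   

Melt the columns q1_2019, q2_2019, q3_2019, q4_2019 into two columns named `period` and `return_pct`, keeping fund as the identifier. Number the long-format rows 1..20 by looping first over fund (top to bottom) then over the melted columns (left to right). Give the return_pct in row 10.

20 rows total (5 × 4). Row 10: index ⌊(10-1)/4⌋ = 2 into fund → DA8; (10-1) mod 4 = 1 into the melted columns → q2_2019.
So row 10 is (DA8, q2_2019, 92.2); return_pct = 92.2.

92.2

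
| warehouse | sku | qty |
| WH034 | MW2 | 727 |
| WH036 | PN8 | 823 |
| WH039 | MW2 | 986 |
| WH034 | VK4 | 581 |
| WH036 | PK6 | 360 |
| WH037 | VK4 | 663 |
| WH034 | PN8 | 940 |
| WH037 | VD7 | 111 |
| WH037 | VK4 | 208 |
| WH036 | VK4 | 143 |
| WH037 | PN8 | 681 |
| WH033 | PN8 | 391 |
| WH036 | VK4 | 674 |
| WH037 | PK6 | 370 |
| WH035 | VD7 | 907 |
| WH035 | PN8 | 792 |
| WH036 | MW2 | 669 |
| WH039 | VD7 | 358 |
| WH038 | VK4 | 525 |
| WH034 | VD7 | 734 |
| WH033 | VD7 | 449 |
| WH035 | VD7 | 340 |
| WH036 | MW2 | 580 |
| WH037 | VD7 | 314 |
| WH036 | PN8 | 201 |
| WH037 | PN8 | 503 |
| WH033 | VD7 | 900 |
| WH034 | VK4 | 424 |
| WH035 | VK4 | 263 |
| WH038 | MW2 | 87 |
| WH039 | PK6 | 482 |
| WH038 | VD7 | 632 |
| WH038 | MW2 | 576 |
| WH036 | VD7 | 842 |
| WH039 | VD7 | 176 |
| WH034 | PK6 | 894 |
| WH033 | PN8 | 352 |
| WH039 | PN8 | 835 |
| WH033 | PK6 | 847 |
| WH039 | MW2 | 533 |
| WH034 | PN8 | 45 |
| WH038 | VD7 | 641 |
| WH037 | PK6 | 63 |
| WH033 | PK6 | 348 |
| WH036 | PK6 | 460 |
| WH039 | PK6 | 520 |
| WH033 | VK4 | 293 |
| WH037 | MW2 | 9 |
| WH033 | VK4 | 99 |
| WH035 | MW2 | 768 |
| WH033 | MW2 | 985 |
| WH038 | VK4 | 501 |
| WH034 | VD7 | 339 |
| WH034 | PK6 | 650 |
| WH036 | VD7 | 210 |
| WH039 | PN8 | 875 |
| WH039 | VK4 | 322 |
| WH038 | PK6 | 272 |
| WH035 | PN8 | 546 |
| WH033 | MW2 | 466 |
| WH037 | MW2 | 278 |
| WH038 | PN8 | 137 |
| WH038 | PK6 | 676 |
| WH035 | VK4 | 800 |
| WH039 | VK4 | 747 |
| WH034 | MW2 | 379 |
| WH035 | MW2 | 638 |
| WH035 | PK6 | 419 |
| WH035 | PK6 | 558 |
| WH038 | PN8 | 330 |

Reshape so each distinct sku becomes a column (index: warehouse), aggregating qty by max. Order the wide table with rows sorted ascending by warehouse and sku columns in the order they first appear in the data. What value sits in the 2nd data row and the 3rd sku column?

With rows sorted ascending by warehouse, row 2 is warehouse=WH034. sku columns in first-appearance order: MW2, PN8, VK4, PK6, VD7; column 3 is VK4.
Long rows with warehouse=WH034, sku=VK4: max(581, 424) = 581.

581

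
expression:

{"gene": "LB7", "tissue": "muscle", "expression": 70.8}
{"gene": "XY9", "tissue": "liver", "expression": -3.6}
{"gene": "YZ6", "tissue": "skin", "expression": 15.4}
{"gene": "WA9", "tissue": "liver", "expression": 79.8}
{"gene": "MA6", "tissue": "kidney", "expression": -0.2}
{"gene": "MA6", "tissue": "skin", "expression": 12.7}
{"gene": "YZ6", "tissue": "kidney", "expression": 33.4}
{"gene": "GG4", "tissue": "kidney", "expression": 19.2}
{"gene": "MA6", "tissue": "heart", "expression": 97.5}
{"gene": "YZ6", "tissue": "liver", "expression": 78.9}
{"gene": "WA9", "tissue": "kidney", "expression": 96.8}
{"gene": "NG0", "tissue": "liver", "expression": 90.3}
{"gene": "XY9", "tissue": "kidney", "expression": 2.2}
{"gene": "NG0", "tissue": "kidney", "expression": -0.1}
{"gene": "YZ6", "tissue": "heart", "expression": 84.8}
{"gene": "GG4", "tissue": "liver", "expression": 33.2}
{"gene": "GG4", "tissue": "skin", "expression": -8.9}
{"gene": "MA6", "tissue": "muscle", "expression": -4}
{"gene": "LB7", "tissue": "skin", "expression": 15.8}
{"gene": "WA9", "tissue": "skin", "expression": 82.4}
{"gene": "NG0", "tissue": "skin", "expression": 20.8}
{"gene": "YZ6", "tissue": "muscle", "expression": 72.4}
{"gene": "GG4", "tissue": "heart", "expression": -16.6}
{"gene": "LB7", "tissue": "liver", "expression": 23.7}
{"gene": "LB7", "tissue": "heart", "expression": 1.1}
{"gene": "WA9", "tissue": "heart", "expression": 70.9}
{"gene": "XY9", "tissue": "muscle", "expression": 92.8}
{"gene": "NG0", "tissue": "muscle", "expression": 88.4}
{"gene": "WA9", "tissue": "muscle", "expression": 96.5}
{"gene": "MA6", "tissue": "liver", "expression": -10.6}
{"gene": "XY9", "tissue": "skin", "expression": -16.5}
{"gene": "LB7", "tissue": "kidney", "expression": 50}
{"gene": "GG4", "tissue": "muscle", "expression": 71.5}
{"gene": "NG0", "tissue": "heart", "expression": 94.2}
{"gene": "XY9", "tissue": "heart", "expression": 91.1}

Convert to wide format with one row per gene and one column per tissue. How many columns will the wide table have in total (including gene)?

6

1 column for gene plus 5 distinct tissue values → 6 columns.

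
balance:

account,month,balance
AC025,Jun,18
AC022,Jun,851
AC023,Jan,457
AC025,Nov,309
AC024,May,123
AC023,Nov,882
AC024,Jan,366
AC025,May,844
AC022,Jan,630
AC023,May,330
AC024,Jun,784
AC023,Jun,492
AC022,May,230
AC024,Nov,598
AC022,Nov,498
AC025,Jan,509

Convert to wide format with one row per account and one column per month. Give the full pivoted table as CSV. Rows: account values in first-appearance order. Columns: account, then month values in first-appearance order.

account,Jun,Jan,Nov,May
AC025,18,509,309,844
AC022,851,630,498,230
AC023,492,457,882,330
AC024,784,366,598,123

Columns: account plus the 4 distinct month values (Jun, Jan, Nov, May).
For example, row AC025 column Jun takes balance=18 from the long row (AC025, Jun).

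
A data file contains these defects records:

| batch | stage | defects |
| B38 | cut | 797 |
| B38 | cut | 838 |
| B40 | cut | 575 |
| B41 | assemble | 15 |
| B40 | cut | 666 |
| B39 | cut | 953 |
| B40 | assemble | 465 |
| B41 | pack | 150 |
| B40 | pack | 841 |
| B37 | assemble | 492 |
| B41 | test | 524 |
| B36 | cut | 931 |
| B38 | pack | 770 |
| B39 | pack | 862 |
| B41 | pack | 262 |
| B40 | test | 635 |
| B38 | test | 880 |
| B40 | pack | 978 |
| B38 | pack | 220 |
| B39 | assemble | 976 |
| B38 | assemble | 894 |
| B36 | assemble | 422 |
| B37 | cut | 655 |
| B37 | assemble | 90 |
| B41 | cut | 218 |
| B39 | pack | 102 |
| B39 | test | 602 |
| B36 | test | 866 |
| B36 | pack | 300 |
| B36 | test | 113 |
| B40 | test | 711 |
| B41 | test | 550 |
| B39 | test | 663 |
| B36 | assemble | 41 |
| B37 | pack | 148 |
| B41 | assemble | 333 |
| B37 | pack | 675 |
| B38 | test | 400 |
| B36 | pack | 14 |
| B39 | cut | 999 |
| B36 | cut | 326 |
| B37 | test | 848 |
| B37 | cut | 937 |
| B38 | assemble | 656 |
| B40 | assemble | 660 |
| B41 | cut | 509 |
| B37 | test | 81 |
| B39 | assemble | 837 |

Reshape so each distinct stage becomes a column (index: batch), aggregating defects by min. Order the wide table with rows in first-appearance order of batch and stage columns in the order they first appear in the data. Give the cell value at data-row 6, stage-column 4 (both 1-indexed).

113

With rows in first-appearance order of batch, row 6 is batch=B36. stage columns in first-appearance order: cut, assemble, pack, test; column 4 is test.
Long rows with batch=B36, stage=test: min(866, 113) = 113.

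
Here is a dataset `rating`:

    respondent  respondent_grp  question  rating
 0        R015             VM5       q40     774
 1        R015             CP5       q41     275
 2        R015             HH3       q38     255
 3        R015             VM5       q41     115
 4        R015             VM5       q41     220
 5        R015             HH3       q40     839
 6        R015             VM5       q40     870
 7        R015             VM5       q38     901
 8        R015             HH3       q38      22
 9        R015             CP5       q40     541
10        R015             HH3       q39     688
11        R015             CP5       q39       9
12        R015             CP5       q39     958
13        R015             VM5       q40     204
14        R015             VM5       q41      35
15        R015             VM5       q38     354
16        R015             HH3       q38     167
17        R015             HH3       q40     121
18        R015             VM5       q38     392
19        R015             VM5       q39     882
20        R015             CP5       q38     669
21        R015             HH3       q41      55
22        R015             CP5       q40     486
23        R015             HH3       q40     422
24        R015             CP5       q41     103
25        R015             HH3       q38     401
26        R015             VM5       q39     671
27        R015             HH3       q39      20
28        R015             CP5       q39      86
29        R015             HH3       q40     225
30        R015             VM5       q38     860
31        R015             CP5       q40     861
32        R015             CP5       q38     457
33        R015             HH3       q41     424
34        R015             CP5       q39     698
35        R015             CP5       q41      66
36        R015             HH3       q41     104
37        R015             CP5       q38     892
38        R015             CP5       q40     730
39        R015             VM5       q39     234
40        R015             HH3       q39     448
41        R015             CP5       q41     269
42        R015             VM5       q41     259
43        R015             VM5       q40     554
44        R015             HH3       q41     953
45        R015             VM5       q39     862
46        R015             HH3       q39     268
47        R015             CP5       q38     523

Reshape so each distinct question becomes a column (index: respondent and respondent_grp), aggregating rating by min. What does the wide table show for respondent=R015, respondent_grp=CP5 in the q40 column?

Rows with respondent=R015, respondent_grp=CP5 and question=q40: rating values are 541, 486, 861, 730.
min(541, 486, 861, 730) = 486.

486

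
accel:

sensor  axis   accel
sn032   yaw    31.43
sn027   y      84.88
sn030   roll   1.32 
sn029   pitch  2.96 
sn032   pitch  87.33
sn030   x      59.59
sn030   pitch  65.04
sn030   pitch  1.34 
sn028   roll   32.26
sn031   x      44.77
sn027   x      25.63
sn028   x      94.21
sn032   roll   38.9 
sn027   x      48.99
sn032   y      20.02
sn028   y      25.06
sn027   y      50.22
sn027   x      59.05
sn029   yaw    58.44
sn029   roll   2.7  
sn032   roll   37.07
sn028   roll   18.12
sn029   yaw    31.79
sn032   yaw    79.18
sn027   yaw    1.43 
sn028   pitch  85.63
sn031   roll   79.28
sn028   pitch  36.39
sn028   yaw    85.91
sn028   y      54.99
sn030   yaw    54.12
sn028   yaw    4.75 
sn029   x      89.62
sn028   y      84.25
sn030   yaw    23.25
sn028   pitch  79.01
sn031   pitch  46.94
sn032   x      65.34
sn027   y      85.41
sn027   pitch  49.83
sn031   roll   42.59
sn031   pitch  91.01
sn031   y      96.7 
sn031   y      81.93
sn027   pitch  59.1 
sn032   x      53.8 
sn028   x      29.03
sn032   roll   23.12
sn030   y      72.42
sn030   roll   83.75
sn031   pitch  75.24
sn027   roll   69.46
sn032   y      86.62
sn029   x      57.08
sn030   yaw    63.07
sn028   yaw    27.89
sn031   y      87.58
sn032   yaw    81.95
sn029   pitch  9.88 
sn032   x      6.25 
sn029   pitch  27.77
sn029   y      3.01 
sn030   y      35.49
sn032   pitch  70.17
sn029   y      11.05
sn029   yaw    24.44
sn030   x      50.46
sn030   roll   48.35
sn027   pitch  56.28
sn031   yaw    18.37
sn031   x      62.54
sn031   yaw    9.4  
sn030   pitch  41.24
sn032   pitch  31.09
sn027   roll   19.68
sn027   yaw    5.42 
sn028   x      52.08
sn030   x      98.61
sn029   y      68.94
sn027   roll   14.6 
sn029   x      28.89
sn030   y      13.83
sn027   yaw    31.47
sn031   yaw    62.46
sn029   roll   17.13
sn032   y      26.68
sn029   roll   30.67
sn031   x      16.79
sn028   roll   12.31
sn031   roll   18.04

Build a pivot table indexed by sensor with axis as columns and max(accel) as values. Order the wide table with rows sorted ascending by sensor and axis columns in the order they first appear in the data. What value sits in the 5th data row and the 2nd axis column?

With rows sorted ascending by sensor, row 5 is sensor=sn031. axis columns in first-appearance order: yaw, y, roll, pitch, x; column 2 is y.
Long rows with sensor=sn031, axis=y: max(96.7, 81.93, 87.58) = 96.7.

96.7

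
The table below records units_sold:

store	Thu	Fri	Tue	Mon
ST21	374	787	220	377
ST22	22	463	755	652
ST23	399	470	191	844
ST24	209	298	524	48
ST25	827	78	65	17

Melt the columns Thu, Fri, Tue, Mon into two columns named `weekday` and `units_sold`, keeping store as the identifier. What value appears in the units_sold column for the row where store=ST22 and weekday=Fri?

Unpivoting turns each (store, wide-column) pair into one long row.
The wide cell at row ST22, column Fri holds 463, so the long row (ST22, Fri) has units_sold=463.

463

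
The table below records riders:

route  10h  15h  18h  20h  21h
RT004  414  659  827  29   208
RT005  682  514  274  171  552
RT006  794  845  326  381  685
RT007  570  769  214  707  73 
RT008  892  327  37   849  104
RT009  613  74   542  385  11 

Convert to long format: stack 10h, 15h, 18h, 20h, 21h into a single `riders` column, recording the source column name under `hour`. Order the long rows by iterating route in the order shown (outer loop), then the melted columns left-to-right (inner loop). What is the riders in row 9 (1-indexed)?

171

30 rows total (6 × 5). Row 9: index ⌊(9-1)/5⌋ = 1 into route → RT005; (9-1) mod 5 = 3 into the melted columns → 20h.
So row 9 is (RT005, 20h, 171); riders = 171.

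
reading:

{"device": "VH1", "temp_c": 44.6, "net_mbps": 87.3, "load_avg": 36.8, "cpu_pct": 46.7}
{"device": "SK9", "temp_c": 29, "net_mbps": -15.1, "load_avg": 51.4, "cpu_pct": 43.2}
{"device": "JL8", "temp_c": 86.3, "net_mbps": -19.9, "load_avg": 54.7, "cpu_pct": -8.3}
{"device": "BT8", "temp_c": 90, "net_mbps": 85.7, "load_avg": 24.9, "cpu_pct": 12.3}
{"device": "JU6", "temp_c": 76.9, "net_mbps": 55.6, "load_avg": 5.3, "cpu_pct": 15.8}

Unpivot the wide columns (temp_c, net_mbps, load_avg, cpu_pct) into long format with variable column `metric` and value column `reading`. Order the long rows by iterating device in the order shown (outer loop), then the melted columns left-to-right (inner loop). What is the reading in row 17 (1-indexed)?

20 rows total (5 × 4). Row 17: index ⌊(17-1)/4⌋ = 4 into device → JU6; (17-1) mod 4 = 0 into the melted columns → temp_c.
So row 17 is (JU6, temp_c, 76.9); reading = 76.9.

76.9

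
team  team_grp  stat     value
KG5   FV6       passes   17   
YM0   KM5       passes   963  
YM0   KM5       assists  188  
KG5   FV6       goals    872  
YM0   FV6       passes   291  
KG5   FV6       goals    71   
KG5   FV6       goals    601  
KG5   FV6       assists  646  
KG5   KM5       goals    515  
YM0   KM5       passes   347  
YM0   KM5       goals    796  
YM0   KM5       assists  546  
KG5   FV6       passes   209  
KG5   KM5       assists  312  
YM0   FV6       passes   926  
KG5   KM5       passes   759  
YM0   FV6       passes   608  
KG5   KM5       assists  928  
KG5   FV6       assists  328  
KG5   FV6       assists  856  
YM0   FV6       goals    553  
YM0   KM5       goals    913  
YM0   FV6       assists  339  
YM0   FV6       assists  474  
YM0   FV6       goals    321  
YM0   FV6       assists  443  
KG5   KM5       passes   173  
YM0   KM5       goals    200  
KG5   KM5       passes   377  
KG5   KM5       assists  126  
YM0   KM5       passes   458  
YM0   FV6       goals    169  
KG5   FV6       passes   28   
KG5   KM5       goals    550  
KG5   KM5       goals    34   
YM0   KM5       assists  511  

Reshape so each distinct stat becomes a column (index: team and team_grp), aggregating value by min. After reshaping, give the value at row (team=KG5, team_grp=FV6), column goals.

71

Rows with team=KG5, team_grp=FV6 and stat=goals: value values are 872, 71, 601.
min(872, 71, 601) = 71.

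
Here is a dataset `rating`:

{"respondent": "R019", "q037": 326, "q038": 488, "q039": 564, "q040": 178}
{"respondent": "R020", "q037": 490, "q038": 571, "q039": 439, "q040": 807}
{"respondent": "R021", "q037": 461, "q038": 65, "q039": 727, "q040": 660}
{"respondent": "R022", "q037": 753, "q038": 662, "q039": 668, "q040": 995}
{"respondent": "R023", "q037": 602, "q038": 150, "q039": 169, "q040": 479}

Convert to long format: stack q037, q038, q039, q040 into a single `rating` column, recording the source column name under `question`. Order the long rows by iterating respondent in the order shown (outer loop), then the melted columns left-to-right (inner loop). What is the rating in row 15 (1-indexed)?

668

20 rows total (5 × 4). Row 15: index ⌊(15-1)/4⌋ = 3 into respondent → R022; (15-1) mod 4 = 2 into the melted columns → q039.
So row 15 is (R022, q039, 668); rating = 668.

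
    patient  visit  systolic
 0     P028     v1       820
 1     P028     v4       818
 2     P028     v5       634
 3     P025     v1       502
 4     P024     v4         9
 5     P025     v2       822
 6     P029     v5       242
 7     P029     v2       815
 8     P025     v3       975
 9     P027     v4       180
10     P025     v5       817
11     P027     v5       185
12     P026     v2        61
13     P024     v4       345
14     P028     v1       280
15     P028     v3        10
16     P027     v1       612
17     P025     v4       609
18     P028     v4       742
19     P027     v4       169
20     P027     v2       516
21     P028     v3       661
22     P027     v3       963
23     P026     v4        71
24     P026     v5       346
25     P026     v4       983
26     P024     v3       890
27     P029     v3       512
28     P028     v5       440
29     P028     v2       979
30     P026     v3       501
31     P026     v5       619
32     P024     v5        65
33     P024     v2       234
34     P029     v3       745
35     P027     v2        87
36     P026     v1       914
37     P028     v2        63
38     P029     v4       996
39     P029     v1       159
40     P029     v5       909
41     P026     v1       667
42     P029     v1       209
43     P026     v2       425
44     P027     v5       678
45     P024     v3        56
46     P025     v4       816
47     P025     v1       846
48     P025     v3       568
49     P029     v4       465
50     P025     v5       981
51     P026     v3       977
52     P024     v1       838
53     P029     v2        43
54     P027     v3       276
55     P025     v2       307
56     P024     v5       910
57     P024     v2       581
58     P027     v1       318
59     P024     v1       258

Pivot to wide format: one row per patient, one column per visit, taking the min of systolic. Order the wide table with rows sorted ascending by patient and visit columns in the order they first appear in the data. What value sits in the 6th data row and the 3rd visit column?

242

With rows sorted ascending by patient, row 6 is patient=P029. visit columns in first-appearance order: v1, v4, v5, v2, v3; column 3 is v5.
Long rows with patient=P029, visit=v5: min(242, 909) = 242.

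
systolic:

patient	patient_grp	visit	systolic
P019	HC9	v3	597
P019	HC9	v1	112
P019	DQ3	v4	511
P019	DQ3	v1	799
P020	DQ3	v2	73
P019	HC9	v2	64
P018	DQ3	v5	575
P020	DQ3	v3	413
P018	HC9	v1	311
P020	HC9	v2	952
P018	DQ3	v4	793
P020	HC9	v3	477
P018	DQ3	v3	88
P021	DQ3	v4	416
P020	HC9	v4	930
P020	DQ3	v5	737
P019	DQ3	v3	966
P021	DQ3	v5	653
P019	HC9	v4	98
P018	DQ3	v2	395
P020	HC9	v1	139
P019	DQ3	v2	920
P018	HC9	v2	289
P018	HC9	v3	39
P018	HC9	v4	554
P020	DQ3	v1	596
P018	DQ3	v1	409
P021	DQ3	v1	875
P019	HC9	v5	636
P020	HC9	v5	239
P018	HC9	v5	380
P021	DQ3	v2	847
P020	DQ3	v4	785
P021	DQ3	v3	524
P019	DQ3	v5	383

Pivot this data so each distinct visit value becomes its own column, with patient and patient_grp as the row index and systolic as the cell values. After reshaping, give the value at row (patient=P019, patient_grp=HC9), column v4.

98

Wide layout: rows indexed by patient and patient_grp, columns are the 5 distinct visit values (v3, v1, v4, v2, v5).
Cell (patient=P019, patient_grp=HC9, visit=v4) draws from the long row where patient=P019, patient_grp=HC9 and visit=v4, which has systolic=98.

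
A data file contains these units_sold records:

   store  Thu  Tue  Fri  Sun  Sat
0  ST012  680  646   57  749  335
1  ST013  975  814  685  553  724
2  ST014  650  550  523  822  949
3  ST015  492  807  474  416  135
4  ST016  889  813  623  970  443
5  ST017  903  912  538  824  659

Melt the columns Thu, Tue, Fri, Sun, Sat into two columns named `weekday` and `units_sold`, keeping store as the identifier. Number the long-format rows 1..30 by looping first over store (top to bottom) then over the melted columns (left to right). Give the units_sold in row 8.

685

30 rows total (6 × 5). Row 8: index ⌊(8-1)/5⌋ = 1 into store → ST013; (8-1) mod 5 = 2 into the melted columns → Fri.
So row 8 is (ST013, Fri, 685); units_sold = 685.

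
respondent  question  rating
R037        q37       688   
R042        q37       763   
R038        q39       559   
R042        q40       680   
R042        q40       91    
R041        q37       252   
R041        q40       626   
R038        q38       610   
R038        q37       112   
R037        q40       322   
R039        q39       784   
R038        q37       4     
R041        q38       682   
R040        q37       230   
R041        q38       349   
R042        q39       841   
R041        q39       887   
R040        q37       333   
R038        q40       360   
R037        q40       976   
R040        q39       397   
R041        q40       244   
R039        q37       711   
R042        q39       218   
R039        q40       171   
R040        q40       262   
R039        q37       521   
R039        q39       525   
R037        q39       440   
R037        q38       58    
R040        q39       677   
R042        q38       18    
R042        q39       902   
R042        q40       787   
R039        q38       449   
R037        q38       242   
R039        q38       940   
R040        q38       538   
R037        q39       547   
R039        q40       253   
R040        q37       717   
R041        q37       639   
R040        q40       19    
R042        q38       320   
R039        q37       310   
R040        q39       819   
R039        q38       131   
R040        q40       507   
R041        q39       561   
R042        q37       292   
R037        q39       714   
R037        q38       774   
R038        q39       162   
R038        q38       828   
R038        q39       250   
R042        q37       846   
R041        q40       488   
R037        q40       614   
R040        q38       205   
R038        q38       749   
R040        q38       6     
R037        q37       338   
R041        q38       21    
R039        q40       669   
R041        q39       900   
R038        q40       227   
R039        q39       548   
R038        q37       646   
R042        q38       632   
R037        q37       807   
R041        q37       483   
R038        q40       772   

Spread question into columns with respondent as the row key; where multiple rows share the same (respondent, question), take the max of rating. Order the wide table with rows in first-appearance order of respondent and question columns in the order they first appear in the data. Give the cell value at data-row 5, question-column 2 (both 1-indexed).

784

With rows in first-appearance order of respondent, row 5 is respondent=R039. question columns in first-appearance order: q37, q39, q40, q38; column 2 is q39.
Long rows with respondent=R039, question=q39: max(784, 525, 548) = 784.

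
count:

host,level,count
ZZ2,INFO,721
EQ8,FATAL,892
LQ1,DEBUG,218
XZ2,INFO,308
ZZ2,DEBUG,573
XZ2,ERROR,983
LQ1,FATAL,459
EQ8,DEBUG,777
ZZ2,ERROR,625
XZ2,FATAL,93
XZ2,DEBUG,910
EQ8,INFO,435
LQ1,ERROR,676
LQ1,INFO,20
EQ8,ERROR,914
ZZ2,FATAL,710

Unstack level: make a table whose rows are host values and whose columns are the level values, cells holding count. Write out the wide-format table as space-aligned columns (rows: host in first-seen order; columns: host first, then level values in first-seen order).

Columns: host plus the 4 distinct level values (INFO, FATAL, DEBUG, ERROR).
For example, row ZZ2 column INFO takes count=721 from the long row (ZZ2, INFO).

host  INFO  FATAL  DEBUG  ERROR
ZZ2   721   710    573    625  
EQ8   435   892    777    914  
LQ1   20    459    218    676  
XZ2   308   93     910    983  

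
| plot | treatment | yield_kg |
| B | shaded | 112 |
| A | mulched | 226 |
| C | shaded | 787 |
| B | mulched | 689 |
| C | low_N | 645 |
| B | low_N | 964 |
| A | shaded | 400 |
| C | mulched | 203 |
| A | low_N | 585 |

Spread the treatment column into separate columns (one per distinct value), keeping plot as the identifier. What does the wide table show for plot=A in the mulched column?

Wide layout: rows indexed by plot, columns are the 3 distinct treatment values (shaded, mulched, low_N).
Cell (plot=A, treatment=mulched) draws from the long row where plot=A and treatment=mulched, which has yield_kg=226.

226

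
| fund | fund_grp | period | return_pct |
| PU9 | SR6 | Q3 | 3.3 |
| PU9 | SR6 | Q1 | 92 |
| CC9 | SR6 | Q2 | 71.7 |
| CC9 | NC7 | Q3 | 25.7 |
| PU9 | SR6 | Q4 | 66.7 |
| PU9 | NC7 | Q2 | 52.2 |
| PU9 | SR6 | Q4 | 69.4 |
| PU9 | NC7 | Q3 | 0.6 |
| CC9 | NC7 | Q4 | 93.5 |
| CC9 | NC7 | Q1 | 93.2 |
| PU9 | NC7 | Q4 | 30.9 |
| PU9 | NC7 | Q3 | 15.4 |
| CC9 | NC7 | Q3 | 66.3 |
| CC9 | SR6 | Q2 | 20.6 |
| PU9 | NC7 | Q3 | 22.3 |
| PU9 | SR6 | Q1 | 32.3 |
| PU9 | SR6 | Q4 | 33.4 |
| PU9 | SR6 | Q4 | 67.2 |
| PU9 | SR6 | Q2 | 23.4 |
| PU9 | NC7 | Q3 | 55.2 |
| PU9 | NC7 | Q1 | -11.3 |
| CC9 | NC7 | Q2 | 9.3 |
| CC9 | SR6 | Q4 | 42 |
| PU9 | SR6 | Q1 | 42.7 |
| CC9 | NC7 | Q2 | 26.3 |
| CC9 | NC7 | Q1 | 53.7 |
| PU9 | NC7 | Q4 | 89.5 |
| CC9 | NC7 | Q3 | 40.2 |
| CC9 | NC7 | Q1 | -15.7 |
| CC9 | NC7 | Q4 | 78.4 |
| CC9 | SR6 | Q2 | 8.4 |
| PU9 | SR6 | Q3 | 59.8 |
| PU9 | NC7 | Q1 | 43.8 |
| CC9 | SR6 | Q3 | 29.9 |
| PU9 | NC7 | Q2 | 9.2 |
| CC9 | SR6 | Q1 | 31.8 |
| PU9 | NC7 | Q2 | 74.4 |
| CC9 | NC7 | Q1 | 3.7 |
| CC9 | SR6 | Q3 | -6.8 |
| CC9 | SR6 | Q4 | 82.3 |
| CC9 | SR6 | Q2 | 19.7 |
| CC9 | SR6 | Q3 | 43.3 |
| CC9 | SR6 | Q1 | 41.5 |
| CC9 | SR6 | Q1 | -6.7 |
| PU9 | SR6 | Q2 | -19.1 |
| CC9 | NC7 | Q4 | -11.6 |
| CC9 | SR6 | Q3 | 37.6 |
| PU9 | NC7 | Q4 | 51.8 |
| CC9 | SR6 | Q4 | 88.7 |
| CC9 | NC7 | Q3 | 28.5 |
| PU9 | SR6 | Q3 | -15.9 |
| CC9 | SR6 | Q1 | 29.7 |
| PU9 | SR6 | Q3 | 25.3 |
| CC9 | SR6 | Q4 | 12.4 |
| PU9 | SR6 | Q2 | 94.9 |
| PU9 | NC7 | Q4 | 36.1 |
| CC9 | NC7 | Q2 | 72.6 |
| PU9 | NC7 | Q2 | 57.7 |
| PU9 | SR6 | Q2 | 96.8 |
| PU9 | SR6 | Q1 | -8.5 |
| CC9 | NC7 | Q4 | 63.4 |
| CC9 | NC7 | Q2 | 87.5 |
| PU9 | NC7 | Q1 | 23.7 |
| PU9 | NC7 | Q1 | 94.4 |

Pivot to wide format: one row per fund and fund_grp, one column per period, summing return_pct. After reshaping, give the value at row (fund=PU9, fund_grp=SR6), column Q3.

72.5

Rows with fund=PU9, fund_grp=SR6 and period=Q3: return_pct values are 3.3, 59.8, -15.9, 25.3.
3.3 + 59.8 + -15.9 + 25.3 = 72.5.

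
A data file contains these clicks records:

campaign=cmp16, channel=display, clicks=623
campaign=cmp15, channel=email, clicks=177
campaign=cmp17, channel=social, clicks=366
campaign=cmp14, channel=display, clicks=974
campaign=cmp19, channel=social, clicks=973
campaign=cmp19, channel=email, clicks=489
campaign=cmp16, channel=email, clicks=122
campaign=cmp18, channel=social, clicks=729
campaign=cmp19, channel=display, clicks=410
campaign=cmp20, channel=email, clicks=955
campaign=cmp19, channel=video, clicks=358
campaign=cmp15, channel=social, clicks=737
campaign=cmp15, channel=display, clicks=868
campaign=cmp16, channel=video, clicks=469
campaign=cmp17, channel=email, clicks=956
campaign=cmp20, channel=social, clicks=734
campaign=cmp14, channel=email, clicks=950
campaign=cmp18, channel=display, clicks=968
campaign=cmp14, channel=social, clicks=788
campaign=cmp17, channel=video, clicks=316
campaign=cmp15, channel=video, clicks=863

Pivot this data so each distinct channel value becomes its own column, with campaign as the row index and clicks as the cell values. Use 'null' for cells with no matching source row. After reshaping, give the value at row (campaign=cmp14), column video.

No long-format row has campaign=cmp14 and channel=video, so the cell is null.

null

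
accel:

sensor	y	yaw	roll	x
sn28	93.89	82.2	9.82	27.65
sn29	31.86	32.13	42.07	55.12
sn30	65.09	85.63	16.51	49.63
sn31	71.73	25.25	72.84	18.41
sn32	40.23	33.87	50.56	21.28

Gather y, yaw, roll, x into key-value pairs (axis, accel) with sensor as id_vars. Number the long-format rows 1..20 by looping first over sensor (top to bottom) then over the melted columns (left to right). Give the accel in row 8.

55.12

20 rows total (5 × 4). Row 8: index ⌊(8-1)/4⌋ = 1 into sensor → sn29; (8-1) mod 4 = 3 into the melted columns → x.
So row 8 is (sn29, x, 55.12); accel = 55.12.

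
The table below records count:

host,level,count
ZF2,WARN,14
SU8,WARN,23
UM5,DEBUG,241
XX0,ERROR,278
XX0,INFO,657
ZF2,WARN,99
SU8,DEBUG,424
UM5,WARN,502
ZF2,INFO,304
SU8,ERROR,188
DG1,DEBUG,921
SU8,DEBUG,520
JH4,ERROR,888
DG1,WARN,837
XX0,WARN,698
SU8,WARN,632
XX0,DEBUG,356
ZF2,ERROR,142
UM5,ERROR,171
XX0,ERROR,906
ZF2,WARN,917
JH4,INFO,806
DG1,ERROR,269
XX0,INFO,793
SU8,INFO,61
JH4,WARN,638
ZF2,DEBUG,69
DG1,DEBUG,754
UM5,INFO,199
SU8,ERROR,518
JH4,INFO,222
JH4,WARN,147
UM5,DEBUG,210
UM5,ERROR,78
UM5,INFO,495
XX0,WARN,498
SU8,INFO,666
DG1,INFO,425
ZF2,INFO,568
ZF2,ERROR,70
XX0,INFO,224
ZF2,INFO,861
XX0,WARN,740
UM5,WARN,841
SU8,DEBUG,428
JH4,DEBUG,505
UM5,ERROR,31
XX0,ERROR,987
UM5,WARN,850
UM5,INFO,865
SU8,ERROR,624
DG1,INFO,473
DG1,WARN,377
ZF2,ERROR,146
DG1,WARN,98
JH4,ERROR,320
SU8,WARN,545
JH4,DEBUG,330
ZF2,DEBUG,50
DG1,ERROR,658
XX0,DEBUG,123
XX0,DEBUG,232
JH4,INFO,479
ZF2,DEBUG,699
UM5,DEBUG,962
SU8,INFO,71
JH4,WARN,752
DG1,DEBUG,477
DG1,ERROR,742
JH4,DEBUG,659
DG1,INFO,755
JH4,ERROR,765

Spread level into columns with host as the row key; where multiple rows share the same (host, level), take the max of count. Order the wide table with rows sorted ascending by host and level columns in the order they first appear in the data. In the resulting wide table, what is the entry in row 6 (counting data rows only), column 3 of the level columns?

With rows sorted ascending by host, row 6 is host=ZF2. level columns in first-appearance order: WARN, DEBUG, ERROR, INFO; column 3 is ERROR.
Long rows with host=ZF2, level=ERROR: max(142, 70, 146) = 146.

146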